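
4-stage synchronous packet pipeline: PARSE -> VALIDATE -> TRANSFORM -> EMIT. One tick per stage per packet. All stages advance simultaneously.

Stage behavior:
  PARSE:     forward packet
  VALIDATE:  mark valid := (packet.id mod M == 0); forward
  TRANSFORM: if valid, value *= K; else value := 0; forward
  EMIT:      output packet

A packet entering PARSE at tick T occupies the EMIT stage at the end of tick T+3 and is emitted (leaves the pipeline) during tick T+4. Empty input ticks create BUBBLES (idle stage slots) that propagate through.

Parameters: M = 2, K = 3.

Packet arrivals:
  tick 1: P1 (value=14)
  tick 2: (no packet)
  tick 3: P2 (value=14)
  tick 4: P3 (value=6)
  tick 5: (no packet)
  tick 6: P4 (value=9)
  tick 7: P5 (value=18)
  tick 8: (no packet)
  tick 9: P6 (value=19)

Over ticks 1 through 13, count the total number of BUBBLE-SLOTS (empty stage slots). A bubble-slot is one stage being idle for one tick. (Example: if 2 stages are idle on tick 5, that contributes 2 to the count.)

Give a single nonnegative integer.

Tick 1: [PARSE:P1(v=14,ok=F), VALIDATE:-, TRANSFORM:-, EMIT:-] out:-; bubbles=3
Tick 2: [PARSE:-, VALIDATE:P1(v=14,ok=F), TRANSFORM:-, EMIT:-] out:-; bubbles=3
Tick 3: [PARSE:P2(v=14,ok=F), VALIDATE:-, TRANSFORM:P1(v=0,ok=F), EMIT:-] out:-; bubbles=2
Tick 4: [PARSE:P3(v=6,ok=F), VALIDATE:P2(v=14,ok=T), TRANSFORM:-, EMIT:P1(v=0,ok=F)] out:-; bubbles=1
Tick 5: [PARSE:-, VALIDATE:P3(v=6,ok=F), TRANSFORM:P2(v=42,ok=T), EMIT:-] out:P1(v=0); bubbles=2
Tick 6: [PARSE:P4(v=9,ok=F), VALIDATE:-, TRANSFORM:P3(v=0,ok=F), EMIT:P2(v=42,ok=T)] out:-; bubbles=1
Tick 7: [PARSE:P5(v=18,ok=F), VALIDATE:P4(v=9,ok=T), TRANSFORM:-, EMIT:P3(v=0,ok=F)] out:P2(v=42); bubbles=1
Tick 8: [PARSE:-, VALIDATE:P5(v=18,ok=F), TRANSFORM:P4(v=27,ok=T), EMIT:-] out:P3(v=0); bubbles=2
Tick 9: [PARSE:P6(v=19,ok=F), VALIDATE:-, TRANSFORM:P5(v=0,ok=F), EMIT:P4(v=27,ok=T)] out:-; bubbles=1
Tick 10: [PARSE:-, VALIDATE:P6(v=19,ok=T), TRANSFORM:-, EMIT:P5(v=0,ok=F)] out:P4(v=27); bubbles=2
Tick 11: [PARSE:-, VALIDATE:-, TRANSFORM:P6(v=57,ok=T), EMIT:-] out:P5(v=0); bubbles=3
Tick 12: [PARSE:-, VALIDATE:-, TRANSFORM:-, EMIT:P6(v=57,ok=T)] out:-; bubbles=3
Tick 13: [PARSE:-, VALIDATE:-, TRANSFORM:-, EMIT:-] out:P6(v=57); bubbles=4
Total bubble-slots: 28

Answer: 28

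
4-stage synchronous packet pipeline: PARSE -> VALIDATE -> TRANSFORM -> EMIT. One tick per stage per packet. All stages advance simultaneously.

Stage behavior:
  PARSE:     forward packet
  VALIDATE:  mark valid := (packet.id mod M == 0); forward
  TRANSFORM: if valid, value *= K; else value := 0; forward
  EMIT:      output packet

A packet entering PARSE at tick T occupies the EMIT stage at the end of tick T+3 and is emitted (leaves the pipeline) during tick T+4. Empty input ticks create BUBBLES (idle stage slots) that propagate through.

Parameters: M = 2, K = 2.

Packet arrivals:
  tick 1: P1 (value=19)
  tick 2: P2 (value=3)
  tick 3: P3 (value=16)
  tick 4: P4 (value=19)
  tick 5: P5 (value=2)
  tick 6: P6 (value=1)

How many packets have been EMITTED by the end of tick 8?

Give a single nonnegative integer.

Answer: 4

Derivation:
Tick 1: [PARSE:P1(v=19,ok=F), VALIDATE:-, TRANSFORM:-, EMIT:-] out:-; in:P1
Tick 2: [PARSE:P2(v=3,ok=F), VALIDATE:P1(v=19,ok=F), TRANSFORM:-, EMIT:-] out:-; in:P2
Tick 3: [PARSE:P3(v=16,ok=F), VALIDATE:P2(v=3,ok=T), TRANSFORM:P1(v=0,ok=F), EMIT:-] out:-; in:P3
Tick 4: [PARSE:P4(v=19,ok=F), VALIDATE:P3(v=16,ok=F), TRANSFORM:P2(v=6,ok=T), EMIT:P1(v=0,ok=F)] out:-; in:P4
Tick 5: [PARSE:P5(v=2,ok=F), VALIDATE:P4(v=19,ok=T), TRANSFORM:P3(v=0,ok=F), EMIT:P2(v=6,ok=T)] out:P1(v=0); in:P5
Tick 6: [PARSE:P6(v=1,ok=F), VALIDATE:P5(v=2,ok=F), TRANSFORM:P4(v=38,ok=T), EMIT:P3(v=0,ok=F)] out:P2(v=6); in:P6
Tick 7: [PARSE:-, VALIDATE:P6(v=1,ok=T), TRANSFORM:P5(v=0,ok=F), EMIT:P4(v=38,ok=T)] out:P3(v=0); in:-
Tick 8: [PARSE:-, VALIDATE:-, TRANSFORM:P6(v=2,ok=T), EMIT:P5(v=0,ok=F)] out:P4(v=38); in:-
Emitted by tick 8: ['P1', 'P2', 'P3', 'P4']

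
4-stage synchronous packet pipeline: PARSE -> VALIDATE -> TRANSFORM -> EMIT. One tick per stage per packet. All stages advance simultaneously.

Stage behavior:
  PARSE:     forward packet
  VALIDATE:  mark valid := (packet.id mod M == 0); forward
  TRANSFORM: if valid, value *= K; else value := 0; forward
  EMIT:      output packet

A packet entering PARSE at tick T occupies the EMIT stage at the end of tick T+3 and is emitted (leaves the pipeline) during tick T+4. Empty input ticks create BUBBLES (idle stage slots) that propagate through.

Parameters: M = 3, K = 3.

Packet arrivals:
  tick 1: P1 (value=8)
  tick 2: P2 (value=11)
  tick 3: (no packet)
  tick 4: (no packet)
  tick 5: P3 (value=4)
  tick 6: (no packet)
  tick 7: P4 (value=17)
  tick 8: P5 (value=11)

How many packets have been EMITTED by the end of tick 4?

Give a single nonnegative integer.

Tick 1: [PARSE:P1(v=8,ok=F), VALIDATE:-, TRANSFORM:-, EMIT:-] out:-; in:P1
Tick 2: [PARSE:P2(v=11,ok=F), VALIDATE:P1(v=8,ok=F), TRANSFORM:-, EMIT:-] out:-; in:P2
Tick 3: [PARSE:-, VALIDATE:P2(v=11,ok=F), TRANSFORM:P1(v=0,ok=F), EMIT:-] out:-; in:-
Tick 4: [PARSE:-, VALIDATE:-, TRANSFORM:P2(v=0,ok=F), EMIT:P1(v=0,ok=F)] out:-; in:-
Emitted by tick 4: []

Answer: 0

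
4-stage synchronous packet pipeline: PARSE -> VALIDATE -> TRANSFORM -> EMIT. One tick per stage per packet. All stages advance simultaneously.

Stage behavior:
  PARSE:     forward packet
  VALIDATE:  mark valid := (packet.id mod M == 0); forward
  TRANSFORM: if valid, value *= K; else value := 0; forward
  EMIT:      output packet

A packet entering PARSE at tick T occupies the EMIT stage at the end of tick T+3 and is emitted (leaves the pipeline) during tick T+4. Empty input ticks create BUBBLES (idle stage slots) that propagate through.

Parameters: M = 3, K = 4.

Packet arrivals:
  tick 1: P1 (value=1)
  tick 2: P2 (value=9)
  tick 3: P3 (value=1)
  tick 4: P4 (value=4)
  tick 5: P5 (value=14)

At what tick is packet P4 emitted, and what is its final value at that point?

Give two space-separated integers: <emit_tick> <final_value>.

Answer: 8 0

Derivation:
Tick 1: [PARSE:P1(v=1,ok=F), VALIDATE:-, TRANSFORM:-, EMIT:-] out:-; in:P1
Tick 2: [PARSE:P2(v=9,ok=F), VALIDATE:P1(v=1,ok=F), TRANSFORM:-, EMIT:-] out:-; in:P2
Tick 3: [PARSE:P3(v=1,ok=F), VALIDATE:P2(v=9,ok=F), TRANSFORM:P1(v=0,ok=F), EMIT:-] out:-; in:P3
Tick 4: [PARSE:P4(v=4,ok=F), VALIDATE:P3(v=1,ok=T), TRANSFORM:P2(v=0,ok=F), EMIT:P1(v=0,ok=F)] out:-; in:P4
Tick 5: [PARSE:P5(v=14,ok=F), VALIDATE:P4(v=4,ok=F), TRANSFORM:P3(v=4,ok=T), EMIT:P2(v=0,ok=F)] out:P1(v=0); in:P5
Tick 6: [PARSE:-, VALIDATE:P5(v=14,ok=F), TRANSFORM:P4(v=0,ok=F), EMIT:P3(v=4,ok=T)] out:P2(v=0); in:-
Tick 7: [PARSE:-, VALIDATE:-, TRANSFORM:P5(v=0,ok=F), EMIT:P4(v=0,ok=F)] out:P3(v=4); in:-
Tick 8: [PARSE:-, VALIDATE:-, TRANSFORM:-, EMIT:P5(v=0,ok=F)] out:P4(v=0); in:-
Tick 9: [PARSE:-, VALIDATE:-, TRANSFORM:-, EMIT:-] out:P5(v=0); in:-
P4: arrives tick 4, valid=False (id=4, id%3=1), emit tick 8, final value 0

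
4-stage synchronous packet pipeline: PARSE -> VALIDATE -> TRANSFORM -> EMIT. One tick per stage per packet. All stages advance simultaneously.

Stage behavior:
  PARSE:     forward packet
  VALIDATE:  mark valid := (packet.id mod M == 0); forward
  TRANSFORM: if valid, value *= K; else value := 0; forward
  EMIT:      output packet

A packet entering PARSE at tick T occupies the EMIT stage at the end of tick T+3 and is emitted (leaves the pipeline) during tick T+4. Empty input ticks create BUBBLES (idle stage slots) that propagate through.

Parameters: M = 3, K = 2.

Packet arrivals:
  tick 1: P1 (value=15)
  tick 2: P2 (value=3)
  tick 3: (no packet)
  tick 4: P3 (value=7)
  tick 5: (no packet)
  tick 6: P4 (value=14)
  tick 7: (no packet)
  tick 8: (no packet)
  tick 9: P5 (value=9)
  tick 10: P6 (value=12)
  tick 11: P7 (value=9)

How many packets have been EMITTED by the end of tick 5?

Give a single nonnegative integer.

Tick 1: [PARSE:P1(v=15,ok=F), VALIDATE:-, TRANSFORM:-, EMIT:-] out:-; in:P1
Tick 2: [PARSE:P2(v=3,ok=F), VALIDATE:P1(v=15,ok=F), TRANSFORM:-, EMIT:-] out:-; in:P2
Tick 3: [PARSE:-, VALIDATE:P2(v=3,ok=F), TRANSFORM:P1(v=0,ok=F), EMIT:-] out:-; in:-
Tick 4: [PARSE:P3(v=7,ok=F), VALIDATE:-, TRANSFORM:P2(v=0,ok=F), EMIT:P1(v=0,ok=F)] out:-; in:P3
Tick 5: [PARSE:-, VALIDATE:P3(v=7,ok=T), TRANSFORM:-, EMIT:P2(v=0,ok=F)] out:P1(v=0); in:-
Emitted by tick 5: ['P1']

Answer: 1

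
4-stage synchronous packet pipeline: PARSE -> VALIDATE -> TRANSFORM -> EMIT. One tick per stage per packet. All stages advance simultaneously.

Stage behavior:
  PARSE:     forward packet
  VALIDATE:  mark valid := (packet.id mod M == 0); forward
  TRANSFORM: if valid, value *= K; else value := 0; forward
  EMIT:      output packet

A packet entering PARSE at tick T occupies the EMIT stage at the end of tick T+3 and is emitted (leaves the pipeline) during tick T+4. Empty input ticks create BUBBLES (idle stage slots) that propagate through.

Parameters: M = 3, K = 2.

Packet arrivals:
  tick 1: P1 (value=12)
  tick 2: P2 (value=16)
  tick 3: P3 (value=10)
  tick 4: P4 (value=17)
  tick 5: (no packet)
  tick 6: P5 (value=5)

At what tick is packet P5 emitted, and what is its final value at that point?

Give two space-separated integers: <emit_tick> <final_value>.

Answer: 10 0

Derivation:
Tick 1: [PARSE:P1(v=12,ok=F), VALIDATE:-, TRANSFORM:-, EMIT:-] out:-; in:P1
Tick 2: [PARSE:P2(v=16,ok=F), VALIDATE:P1(v=12,ok=F), TRANSFORM:-, EMIT:-] out:-; in:P2
Tick 3: [PARSE:P3(v=10,ok=F), VALIDATE:P2(v=16,ok=F), TRANSFORM:P1(v=0,ok=F), EMIT:-] out:-; in:P3
Tick 4: [PARSE:P4(v=17,ok=F), VALIDATE:P3(v=10,ok=T), TRANSFORM:P2(v=0,ok=F), EMIT:P1(v=0,ok=F)] out:-; in:P4
Tick 5: [PARSE:-, VALIDATE:P4(v=17,ok=F), TRANSFORM:P3(v=20,ok=T), EMIT:P2(v=0,ok=F)] out:P1(v=0); in:-
Tick 6: [PARSE:P5(v=5,ok=F), VALIDATE:-, TRANSFORM:P4(v=0,ok=F), EMIT:P3(v=20,ok=T)] out:P2(v=0); in:P5
Tick 7: [PARSE:-, VALIDATE:P5(v=5,ok=F), TRANSFORM:-, EMIT:P4(v=0,ok=F)] out:P3(v=20); in:-
Tick 8: [PARSE:-, VALIDATE:-, TRANSFORM:P5(v=0,ok=F), EMIT:-] out:P4(v=0); in:-
Tick 9: [PARSE:-, VALIDATE:-, TRANSFORM:-, EMIT:P5(v=0,ok=F)] out:-; in:-
Tick 10: [PARSE:-, VALIDATE:-, TRANSFORM:-, EMIT:-] out:P5(v=0); in:-
P5: arrives tick 6, valid=False (id=5, id%3=2), emit tick 10, final value 0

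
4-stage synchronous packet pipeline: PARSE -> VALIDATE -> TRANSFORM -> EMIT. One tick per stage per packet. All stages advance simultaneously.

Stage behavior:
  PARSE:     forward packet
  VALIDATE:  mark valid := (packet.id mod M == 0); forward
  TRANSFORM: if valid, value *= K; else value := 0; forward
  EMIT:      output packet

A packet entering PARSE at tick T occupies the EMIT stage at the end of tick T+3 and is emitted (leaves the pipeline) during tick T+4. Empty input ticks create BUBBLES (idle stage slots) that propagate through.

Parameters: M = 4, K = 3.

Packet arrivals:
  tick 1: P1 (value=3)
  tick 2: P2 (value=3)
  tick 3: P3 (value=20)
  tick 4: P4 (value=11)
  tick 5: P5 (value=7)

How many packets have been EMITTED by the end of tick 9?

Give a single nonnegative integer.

Answer: 5

Derivation:
Tick 1: [PARSE:P1(v=3,ok=F), VALIDATE:-, TRANSFORM:-, EMIT:-] out:-; in:P1
Tick 2: [PARSE:P2(v=3,ok=F), VALIDATE:P1(v=3,ok=F), TRANSFORM:-, EMIT:-] out:-; in:P2
Tick 3: [PARSE:P3(v=20,ok=F), VALIDATE:P2(v=3,ok=F), TRANSFORM:P1(v=0,ok=F), EMIT:-] out:-; in:P3
Tick 4: [PARSE:P4(v=11,ok=F), VALIDATE:P3(v=20,ok=F), TRANSFORM:P2(v=0,ok=F), EMIT:P1(v=0,ok=F)] out:-; in:P4
Tick 5: [PARSE:P5(v=7,ok=F), VALIDATE:P4(v=11,ok=T), TRANSFORM:P3(v=0,ok=F), EMIT:P2(v=0,ok=F)] out:P1(v=0); in:P5
Tick 6: [PARSE:-, VALIDATE:P5(v=7,ok=F), TRANSFORM:P4(v=33,ok=T), EMIT:P3(v=0,ok=F)] out:P2(v=0); in:-
Tick 7: [PARSE:-, VALIDATE:-, TRANSFORM:P5(v=0,ok=F), EMIT:P4(v=33,ok=T)] out:P3(v=0); in:-
Tick 8: [PARSE:-, VALIDATE:-, TRANSFORM:-, EMIT:P5(v=0,ok=F)] out:P4(v=33); in:-
Tick 9: [PARSE:-, VALIDATE:-, TRANSFORM:-, EMIT:-] out:P5(v=0); in:-
Emitted by tick 9: ['P1', 'P2', 'P3', 'P4', 'P5']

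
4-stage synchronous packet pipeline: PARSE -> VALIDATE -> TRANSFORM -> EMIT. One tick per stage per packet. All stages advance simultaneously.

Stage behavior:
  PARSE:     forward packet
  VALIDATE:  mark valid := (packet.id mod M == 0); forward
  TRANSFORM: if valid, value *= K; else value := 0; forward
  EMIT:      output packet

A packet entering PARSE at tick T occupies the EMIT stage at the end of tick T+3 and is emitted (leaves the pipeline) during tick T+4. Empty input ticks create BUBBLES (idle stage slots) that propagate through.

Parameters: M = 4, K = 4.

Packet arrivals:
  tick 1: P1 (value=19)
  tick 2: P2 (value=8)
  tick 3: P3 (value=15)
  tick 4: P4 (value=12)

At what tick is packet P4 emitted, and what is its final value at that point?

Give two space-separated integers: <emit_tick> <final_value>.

Answer: 8 48

Derivation:
Tick 1: [PARSE:P1(v=19,ok=F), VALIDATE:-, TRANSFORM:-, EMIT:-] out:-; in:P1
Tick 2: [PARSE:P2(v=8,ok=F), VALIDATE:P1(v=19,ok=F), TRANSFORM:-, EMIT:-] out:-; in:P2
Tick 3: [PARSE:P3(v=15,ok=F), VALIDATE:P2(v=8,ok=F), TRANSFORM:P1(v=0,ok=F), EMIT:-] out:-; in:P3
Tick 4: [PARSE:P4(v=12,ok=F), VALIDATE:P3(v=15,ok=F), TRANSFORM:P2(v=0,ok=F), EMIT:P1(v=0,ok=F)] out:-; in:P4
Tick 5: [PARSE:-, VALIDATE:P4(v=12,ok=T), TRANSFORM:P3(v=0,ok=F), EMIT:P2(v=0,ok=F)] out:P1(v=0); in:-
Tick 6: [PARSE:-, VALIDATE:-, TRANSFORM:P4(v=48,ok=T), EMIT:P3(v=0,ok=F)] out:P2(v=0); in:-
Tick 7: [PARSE:-, VALIDATE:-, TRANSFORM:-, EMIT:P4(v=48,ok=T)] out:P3(v=0); in:-
Tick 8: [PARSE:-, VALIDATE:-, TRANSFORM:-, EMIT:-] out:P4(v=48); in:-
P4: arrives tick 4, valid=True (id=4, id%4=0), emit tick 8, final value 48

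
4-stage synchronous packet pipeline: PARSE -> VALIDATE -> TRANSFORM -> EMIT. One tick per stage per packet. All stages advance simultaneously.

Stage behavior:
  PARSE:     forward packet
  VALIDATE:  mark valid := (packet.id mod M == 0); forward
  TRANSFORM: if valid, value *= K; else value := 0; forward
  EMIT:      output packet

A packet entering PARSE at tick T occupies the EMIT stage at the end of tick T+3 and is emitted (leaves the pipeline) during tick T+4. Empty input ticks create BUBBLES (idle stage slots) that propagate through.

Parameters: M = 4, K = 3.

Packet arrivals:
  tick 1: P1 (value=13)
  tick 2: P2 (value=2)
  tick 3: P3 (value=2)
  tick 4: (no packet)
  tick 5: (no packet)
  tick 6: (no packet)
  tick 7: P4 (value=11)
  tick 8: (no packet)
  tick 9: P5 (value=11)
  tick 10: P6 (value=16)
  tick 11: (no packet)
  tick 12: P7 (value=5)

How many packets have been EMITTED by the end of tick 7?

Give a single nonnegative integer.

Tick 1: [PARSE:P1(v=13,ok=F), VALIDATE:-, TRANSFORM:-, EMIT:-] out:-; in:P1
Tick 2: [PARSE:P2(v=2,ok=F), VALIDATE:P1(v=13,ok=F), TRANSFORM:-, EMIT:-] out:-; in:P2
Tick 3: [PARSE:P3(v=2,ok=F), VALIDATE:P2(v=2,ok=F), TRANSFORM:P1(v=0,ok=F), EMIT:-] out:-; in:P3
Tick 4: [PARSE:-, VALIDATE:P3(v=2,ok=F), TRANSFORM:P2(v=0,ok=F), EMIT:P1(v=0,ok=F)] out:-; in:-
Tick 5: [PARSE:-, VALIDATE:-, TRANSFORM:P3(v=0,ok=F), EMIT:P2(v=0,ok=F)] out:P1(v=0); in:-
Tick 6: [PARSE:-, VALIDATE:-, TRANSFORM:-, EMIT:P3(v=0,ok=F)] out:P2(v=0); in:-
Tick 7: [PARSE:P4(v=11,ok=F), VALIDATE:-, TRANSFORM:-, EMIT:-] out:P3(v=0); in:P4
Emitted by tick 7: ['P1', 'P2', 'P3']

Answer: 3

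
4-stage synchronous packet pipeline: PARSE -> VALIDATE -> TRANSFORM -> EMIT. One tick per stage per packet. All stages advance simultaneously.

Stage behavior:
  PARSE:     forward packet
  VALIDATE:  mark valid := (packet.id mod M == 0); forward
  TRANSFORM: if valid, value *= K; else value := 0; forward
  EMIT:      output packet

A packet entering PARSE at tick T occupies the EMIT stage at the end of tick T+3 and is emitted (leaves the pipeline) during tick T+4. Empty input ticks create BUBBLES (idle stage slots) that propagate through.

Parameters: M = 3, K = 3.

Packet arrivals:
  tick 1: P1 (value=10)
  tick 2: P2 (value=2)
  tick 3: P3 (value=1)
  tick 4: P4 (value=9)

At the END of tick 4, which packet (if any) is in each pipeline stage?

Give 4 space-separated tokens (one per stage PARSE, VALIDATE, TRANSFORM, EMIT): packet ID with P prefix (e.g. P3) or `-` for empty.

Tick 1: [PARSE:P1(v=10,ok=F), VALIDATE:-, TRANSFORM:-, EMIT:-] out:-; in:P1
Tick 2: [PARSE:P2(v=2,ok=F), VALIDATE:P1(v=10,ok=F), TRANSFORM:-, EMIT:-] out:-; in:P2
Tick 3: [PARSE:P3(v=1,ok=F), VALIDATE:P2(v=2,ok=F), TRANSFORM:P1(v=0,ok=F), EMIT:-] out:-; in:P3
Tick 4: [PARSE:P4(v=9,ok=F), VALIDATE:P3(v=1,ok=T), TRANSFORM:P2(v=0,ok=F), EMIT:P1(v=0,ok=F)] out:-; in:P4
At end of tick 4: ['P4', 'P3', 'P2', 'P1']

Answer: P4 P3 P2 P1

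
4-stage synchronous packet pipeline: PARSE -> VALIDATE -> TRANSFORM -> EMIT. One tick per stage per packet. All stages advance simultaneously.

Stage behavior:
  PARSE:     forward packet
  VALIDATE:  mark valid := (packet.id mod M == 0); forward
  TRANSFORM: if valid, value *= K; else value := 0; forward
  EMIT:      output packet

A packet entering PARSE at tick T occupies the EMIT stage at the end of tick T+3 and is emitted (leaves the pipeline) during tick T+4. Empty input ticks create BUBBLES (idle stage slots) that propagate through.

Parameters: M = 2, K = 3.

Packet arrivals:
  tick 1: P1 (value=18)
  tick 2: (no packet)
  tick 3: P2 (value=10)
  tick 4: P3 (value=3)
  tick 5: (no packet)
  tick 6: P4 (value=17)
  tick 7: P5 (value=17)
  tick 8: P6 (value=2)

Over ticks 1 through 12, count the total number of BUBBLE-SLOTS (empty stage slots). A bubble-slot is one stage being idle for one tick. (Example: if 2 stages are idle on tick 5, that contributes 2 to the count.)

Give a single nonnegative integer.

Answer: 24

Derivation:
Tick 1: [PARSE:P1(v=18,ok=F), VALIDATE:-, TRANSFORM:-, EMIT:-] out:-; bubbles=3
Tick 2: [PARSE:-, VALIDATE:P1(v=18,ok=F), TRANSFORM:-, EMIT:-] out:-; bubbles=3
Tick 3: [PARSE:P2(v=10,ok=F), VALIDATE:-, TRANSFORM:P1(v=0,ok=F), EMIT:-] out:-; bubbles=2
Tick 4: [PARSE:P3(v=3,ok=F), VALIDATE:P2(v=10,ok=T), TRANSFORM:-, EMIT:P1(v=0,ok=F)] out:-; bubbles=1
Tick 5: [PARSE:-, VALIDATE:P3(v=3,ok=F), TRANSFORM:P2(v=30,ok=T), EMIT:-] out:P1(v=0); bubbles=2
Tick 6: [PARSE:P4(v=17,ok=F), VALIDATE:-, TRANSFORM:P3(v=0,ok=F), EMIT:P2(v=30,ok=T)] out:-; bubbles=1
Tick 7: [PARSE:P5(v=17,ok=F), VALIDATE:P4(v=17,ok=T), TRANSFORM:-, EMIT:P3(v=0,ok=F)] out:P2(v=30); bubbles=1
Tick 8: [PARSE:P6(v=2,ok=F), VALIDATE:P5(v=17,ok=F), TRANSFORM:P4(v=51,ok=T), EMIT:-] out:P3(v=0); bubbles=1
Tick 9: [PARSE:-, VALIDATE:P6(v=2,ok=T), TRANSFORM:P5(v=0,ok=F), EMIT:P4(v=51,ok=T)] out:-; bubbles=1
Tick 10: [PARSE:-, VALIDATE:-, TRANSFORM:P6(v=6,ok=T), EMIT:P5(v=0,ok=F)] out:P4(v=51); bubbles=2
Tick 11: [PARSE:-, VALIDATE:-, TRANSFORM:-, EMIT:P6(v=6,ok=T)] out:P5(v=0); bubbles=3
Tick 12: [PARSE:-, VALIDATE:-, TRANSFORM:-, EMIT:-] out:P6(v=6); bubbles=4
Total bubble-slots: 24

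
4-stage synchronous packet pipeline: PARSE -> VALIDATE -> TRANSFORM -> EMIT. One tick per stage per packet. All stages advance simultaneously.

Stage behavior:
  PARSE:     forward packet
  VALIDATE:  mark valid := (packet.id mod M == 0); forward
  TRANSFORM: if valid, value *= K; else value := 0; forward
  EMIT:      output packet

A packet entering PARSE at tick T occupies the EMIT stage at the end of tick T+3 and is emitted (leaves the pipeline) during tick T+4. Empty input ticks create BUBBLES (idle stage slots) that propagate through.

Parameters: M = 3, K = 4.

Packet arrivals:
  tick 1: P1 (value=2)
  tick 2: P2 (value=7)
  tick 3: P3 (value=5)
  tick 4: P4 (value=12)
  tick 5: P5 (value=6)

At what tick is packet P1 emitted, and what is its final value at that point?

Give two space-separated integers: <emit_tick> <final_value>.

Answer: 5 0

Derivation:
Tick 1: [PARSE:P1(v=2,ok=F), VALIDATE:-, TRANSFORM:-, EMIT:-] out:-; in:P1
Tick 2: [PARSE:P2(v=7,ok=F), VALIDATE:P1(v=2,ok=F), TRANSFORM:-, EMIT:-] out:-; in:P2
Tick 3: [PARSE:P3(v=5,ok=F), VALIDATE:P2(v=7,ok=F), TRANSFORM:P1(v=0,ok=F), EMIT:-] out:-; in:P3
Tick 4: [PARSE:P4(v=12,ok=F), VALIDATE:P3(v=5,ok=T), TRANSFORM:P2(v=0,ok=F), EMIT:P1(v=0,ok=F)] out:-; in:P4
Tick 5: [PARSE:P5(v=6,ok=F), VALIDATE:P4(v=12,ok=F), TRANSFORM:P3(v=20,ok=T), EMIT:P2(v=0,ok=F)] out:P1(v=0); in:P5
Tick 6: [PARSE:-, VALIDATE:P5(v=6,ok=F), TRANSFORM:P4(v=0,ok=F), EMIT:P3(v=20,ok=T)] out:P2(v=0); in:-
Tick 7: [PARSE:-, VALIDATE:-, TRANSFORM:P5(v=0,ok=F), EMIT:P4(v=0,ok=F)] out:P3(v=20); in:-
Tick 8: [PARSE:-, VALIDATE:-, TRANSFORM:-, EMIT:P5(v=0,ok=F)] out:P4(v=0); in:-
Tick 9: [PARSE:-, VALIDATE:-, TRANSFORM:-, EMIT:-] out:P5(v=0); in:-
P1: arrives tick 1, valid=False (id=1, id%3=1), emit tick 5, final value 0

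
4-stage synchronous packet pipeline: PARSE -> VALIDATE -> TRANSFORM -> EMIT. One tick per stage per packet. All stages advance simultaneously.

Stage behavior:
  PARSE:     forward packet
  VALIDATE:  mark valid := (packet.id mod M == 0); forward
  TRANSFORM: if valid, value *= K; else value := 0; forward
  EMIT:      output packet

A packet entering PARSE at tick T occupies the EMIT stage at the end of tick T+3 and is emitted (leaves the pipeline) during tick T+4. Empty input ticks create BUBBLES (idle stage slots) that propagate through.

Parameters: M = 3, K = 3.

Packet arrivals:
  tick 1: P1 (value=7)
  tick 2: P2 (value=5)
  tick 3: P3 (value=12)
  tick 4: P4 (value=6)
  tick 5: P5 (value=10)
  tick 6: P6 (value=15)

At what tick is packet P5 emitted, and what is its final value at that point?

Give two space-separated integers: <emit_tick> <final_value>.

Answer: 9 0

Derivation:
Tick 1: [PARSE:P1(v=7,ok=F), VALIDATE:-, TRANSFORM:-, EMIT:-] out:-; in:P1
Tick 2: [PARSE:P2(v=5,ok=F), VALIDATE:P1(v=7,ok=F), TRANSFORM:-, EMIT:-] out:-; in:P2
Tick 3: [PARSE:P3(v=12,ok=F), VALIDATE:P2(v=5,ok=F), TRANSFORM:P1(v=0,ok=F), EMIT:-] out:-; in:P3
Tick 4: [PARSE:P4(v=6,ok=F), VALIDATE:P3(v=12,ok=T), TRANSFORM:P2(v=0,ok=F), EMIT:P1(v=0,ok=F)] out:-; in:P4
Tick 5: [PARSE:P5(v=10,ok=F), VALIDATE:P4(v=6,ok=F), TRANSFORM:P3(v=36,ok=T), EMIT:P2(v=0,ok=F)] out:P1(v=0); in:P5
Tick 6: [PARSE:P6(v=15,ok=F), VALIDATE:P5(v=10,ok=F), TRANSFORM:P4(v=0,ok=F), EMIT:P3(v=36,ok=T)] out:P2(v=0); in:P6
Tick 7: [PARSE:-, VALIDATE:P6(v=15,ok=T), TRANSFORM:P5(v=0,ok=F), EMIT:P4(v=0,ok=F)] out:P3(v=36); in:-
Tick 8: [PARSE:-, VALIDATE:-, TRANSFORM:P6(v=45,ok=T), EMIT:P5(v=0,ok=F)] out:P4(v=0); in:-
Tick 9: [PARSE:-, VALIDATE:-, TRANSFORM:-, EMIT:P6(v=45,ok=T)] out:P5(v=0); in:-
Tick 10: [PARSE:-, VALIDATE:-, TRANSFORM:-, EMIT:-] out:P6(v=45); in:-
P5: arrives tick 5, valid=False (id=5, id%3=2), emit tick 9, final value 0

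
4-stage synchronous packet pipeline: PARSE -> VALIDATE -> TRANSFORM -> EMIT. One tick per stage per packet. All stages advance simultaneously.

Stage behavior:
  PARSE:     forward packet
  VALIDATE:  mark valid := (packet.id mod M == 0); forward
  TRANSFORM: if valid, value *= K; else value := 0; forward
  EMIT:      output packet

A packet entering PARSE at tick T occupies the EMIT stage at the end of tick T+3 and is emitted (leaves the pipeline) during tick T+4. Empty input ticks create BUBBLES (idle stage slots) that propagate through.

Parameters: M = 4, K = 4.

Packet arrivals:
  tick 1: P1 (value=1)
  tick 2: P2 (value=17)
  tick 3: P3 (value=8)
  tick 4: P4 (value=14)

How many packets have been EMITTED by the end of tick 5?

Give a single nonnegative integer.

Answer: 1

Derivation:
Tick 1: [PARSE:P1(v=1,ok=F), VALIDATE:-, TRANSFORM:-, EMIT:-] out:-; in:P1
Tick 2: [PARSE:P2(v=17,ok=F), VALIDATE:P1(v=1,ok=F), TRANSFORM:-, EMIT:-] out:-; in:P2
Tick 3: [PARSE:P3(v=8,ok=F), VALIDATE:P2(v=17,ok=F), TRANSFORM:P1(v=0,ok=F), EMIT:-] out:-; in:P3
Tick 4: [PARSE:P4(v=14,ok=F), VALIDATE:P3(v=8,ok=F), TRANSFORM:P2(v=0,ok=F), EMIT:P1(v=0,ok=F)] out:-; in:P4
Tick 5: [PARSE:-, VALIDATE:P4(v=14,ok=T), TRANSFORM:P3(v=0,ok=F), EMIT:P2(v=0,ok=F)] out:P1(v=0); in:-
Emitted by tick 5: ['P1']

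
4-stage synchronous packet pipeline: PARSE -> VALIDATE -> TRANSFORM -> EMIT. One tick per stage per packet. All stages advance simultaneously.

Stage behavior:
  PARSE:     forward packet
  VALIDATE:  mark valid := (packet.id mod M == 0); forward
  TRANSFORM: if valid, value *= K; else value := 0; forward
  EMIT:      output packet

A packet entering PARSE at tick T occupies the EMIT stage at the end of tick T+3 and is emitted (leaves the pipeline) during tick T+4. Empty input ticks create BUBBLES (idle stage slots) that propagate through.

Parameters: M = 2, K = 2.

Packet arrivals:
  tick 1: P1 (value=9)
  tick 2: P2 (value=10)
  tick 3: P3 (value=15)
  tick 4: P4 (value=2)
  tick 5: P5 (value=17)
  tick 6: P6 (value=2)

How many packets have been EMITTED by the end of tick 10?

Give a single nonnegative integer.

Answer: 6

Derivation:
Tick 1: [PARSE:P1(v=9,ok=F), VALIDATE:-, TRANSFORM:-, EMIT:-] out:-; in:P1
Tick 2: [PARSE:P2(v=10,ok=F), VALIDATE:P1(v=9,ok=F), TRANSFORM:-, EMIT:-] out:-; in:P2
Tick 3: [PARSE:P3(v=15,ok=F), VALIDATE:P2(v=10,ok=T), TRANSFORM:P1(v=0,ok=F), EMIT:-] out:-; in:P3
Tick 4: [PARSE:P4(v=2,ok=F), VALIDATE:P3(v=15,ok=F), TRANSFORM:P2(v=20,ok=T), EMIT:P1(v=0,ok=F)] out:-; in:P4
Tick 5: [PARSE:P5(v=17,ok=F), VALIDATE:P4(v=2,ok=T), TRANSFORM:P3(v=0,ok=F), EMIT:P2(v=20,ok=T)] out:P1(v=0); in:P5
Tick 6: [PARSE:P6(v=2,ok=F), VALIDATE:P5(v=17,ok=F), TRANSFORM:P4(v=4,ok=T), EMIT:P3(v=0,ok=F)] out:P2(v=20); in:P6
Tick 7: [PARSE:-, VALIDATE:P6(v=2,ok=T), TRANSFORM:P5(v=0,ok=F), EMIT:P4(v=4,ok=T)] out:P3(v=0); in:-
Tick 8: [PARSE:-, VALIDATE:-, TRANSFORM:P6(v=4,ok=T), EMIT:P5(v=0,ok=F)] out:P4(v=4); in:-
Tick 9: [PARSE:-, VALIDATE:-, TRANSFORM:-, EMIT:P6(v=4,ok=T)] out:P5(v=0); in:-
Tick 10: [PARSE:-, VALIDATE:-, TRANSFORM:-, EMIT:-] out:P6(v=4); in:-
Emitted by tick 10: ['P1', 'P2', 'P3', 'P4', 'P5', 'P6']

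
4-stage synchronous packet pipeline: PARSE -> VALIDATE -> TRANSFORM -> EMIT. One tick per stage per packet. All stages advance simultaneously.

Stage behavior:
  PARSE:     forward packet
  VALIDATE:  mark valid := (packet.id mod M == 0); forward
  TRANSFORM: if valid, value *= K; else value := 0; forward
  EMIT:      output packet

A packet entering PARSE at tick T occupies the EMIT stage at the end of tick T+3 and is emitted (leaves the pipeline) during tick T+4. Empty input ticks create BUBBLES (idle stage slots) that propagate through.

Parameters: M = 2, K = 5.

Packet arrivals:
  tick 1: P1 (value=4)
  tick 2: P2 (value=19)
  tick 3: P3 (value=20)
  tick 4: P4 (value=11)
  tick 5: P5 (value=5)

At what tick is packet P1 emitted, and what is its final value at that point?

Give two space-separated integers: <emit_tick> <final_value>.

Tick 1: [PARSE:P1(v=4,ok=F), VALIDATE:-, TRANSFORM:-, EMIT:-] out:-; in:P1
Tick 2: [PARSE:P2(v=19,ok=F), VALIDATE:P1(v=4,ok=F), TRANSFORM:-, EMIT:-] out:-; in:P2
Tick 3: [PARSE:P3(v=20,ok=F), VALIDATE:P2(v=19,ok=T), TRANSFORM:P1(v=0,ok=F), EMIT:-] out:-; in:P3
Tick 4: [PARSE:P4(v=11,ok=F), VALIDATE:P3(v=20,ok=F), TRANSFORM:P2(v=95,ok=T), EMIT:P1(v=0,ok=F)] out:-; in:P4
Tick 5: [PARSE:P5(v=5,ok=F), VALIDATE:P4(v=11,ok=T), TRANSFORM:P3(v=0,ok=F), EMIT:P2(v=95,ok=T)] out:P1(v=0); in:P5
Tick 6: [PARSE:-, VALIDATE:P5(v=5,ok=F), TRANSFORM:P4(v=55,ok=T), EMIT:P3(v=0,ok=F)] out:P2(v=95); in:-
Tick 7: [PARSE:-, VALIDATE:-, TRANSFORM:P5(v=0,ok=F), EMIT:P4(v=55,ok=T)] out:P3(v=0); in:-
Tick 8: [PARSE:-, VALIDATE:-, TRANSFORM:-, EMIT:P5(v=0,ok=F)] out:P4(v=55); in:-
Tick 9: [PARSE:-, VALIDATE:-, TRANSFORM:-, EMIT:-] out:P5(v=0); in:-
P1: arrives tick 1, valid=False (id=1, id%2=1), emit tick 5, final value 0

Answer: 5 0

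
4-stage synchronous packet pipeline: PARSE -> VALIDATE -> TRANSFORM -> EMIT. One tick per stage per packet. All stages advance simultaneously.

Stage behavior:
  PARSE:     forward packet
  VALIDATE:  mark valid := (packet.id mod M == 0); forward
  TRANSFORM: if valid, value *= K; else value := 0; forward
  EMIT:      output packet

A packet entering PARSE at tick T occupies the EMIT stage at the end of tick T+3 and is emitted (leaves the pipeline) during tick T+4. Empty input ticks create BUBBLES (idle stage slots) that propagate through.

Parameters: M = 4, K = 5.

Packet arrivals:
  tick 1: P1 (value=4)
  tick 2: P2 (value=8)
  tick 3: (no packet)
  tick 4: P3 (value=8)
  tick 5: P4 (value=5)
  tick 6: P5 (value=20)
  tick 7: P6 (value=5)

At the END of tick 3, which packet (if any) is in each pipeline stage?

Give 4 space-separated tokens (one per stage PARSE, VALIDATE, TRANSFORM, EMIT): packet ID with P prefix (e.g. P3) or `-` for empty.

Tick 1: [PARSE:P1(v=4,ok=F), VALIDATE:-, TRANSFORM:-, EMIT:-] out:-; in:P1
Tick 2: [PARSE:P2(v=8,ok=F), VALIDATE:P1(v=4,ok=F), TRANSFORM:-, EMIT:-] out:-; in:P2
Tick 3: [PARSE:-, VALIDATE:P2(v=8,ok=F), TRANSFORM:P1(v=0,ok=F), EMIT:-] out:-; in:-
At end of tick 3: ['-', 'P2', 'P1', '-']

Answer: - P2 P1 -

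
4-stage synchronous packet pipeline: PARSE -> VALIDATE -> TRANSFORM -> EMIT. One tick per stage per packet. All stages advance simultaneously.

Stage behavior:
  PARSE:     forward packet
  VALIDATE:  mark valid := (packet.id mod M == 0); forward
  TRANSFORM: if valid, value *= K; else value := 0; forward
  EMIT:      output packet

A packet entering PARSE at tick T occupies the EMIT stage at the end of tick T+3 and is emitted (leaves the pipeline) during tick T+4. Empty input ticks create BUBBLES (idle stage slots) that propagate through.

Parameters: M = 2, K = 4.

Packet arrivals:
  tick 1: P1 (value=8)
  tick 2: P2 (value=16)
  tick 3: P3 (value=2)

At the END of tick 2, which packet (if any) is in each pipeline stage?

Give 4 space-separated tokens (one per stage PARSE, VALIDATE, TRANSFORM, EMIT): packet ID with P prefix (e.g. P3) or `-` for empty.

Tick 1: [PARSE:P1(v=8,ok=F), VALIDATE:-, TRANSFORM:-, EMIT:-] out:-; in:P1
Tick 2: [PARSE:P2(v=16,ok=F), VALIDATE:P1(v=8,ok=F), TRANSFORM:-, EMIT:-] out:-; in:P2
At end of tick 2: ['P2', 'P1', '-', '-']

Answer: P2 P1 - -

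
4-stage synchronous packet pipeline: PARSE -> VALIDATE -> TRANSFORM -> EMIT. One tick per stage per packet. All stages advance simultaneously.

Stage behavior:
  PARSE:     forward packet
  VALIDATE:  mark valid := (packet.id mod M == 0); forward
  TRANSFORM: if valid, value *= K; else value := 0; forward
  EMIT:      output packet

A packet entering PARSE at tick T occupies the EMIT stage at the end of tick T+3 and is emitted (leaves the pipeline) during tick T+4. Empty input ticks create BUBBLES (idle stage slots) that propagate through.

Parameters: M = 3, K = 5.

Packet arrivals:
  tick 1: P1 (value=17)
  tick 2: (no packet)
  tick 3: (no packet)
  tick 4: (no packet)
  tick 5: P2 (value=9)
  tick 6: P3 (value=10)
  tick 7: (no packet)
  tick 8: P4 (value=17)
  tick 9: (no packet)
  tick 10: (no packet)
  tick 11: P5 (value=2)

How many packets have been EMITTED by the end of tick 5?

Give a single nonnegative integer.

Tick 1: [PARSE:P1(v=17,ok=F), VALIDATE:-, TRANSFORM:-, EMIT:-] out:-; in:P1
Tick 2: [PARSE:-, VALIDATE:P1(v=17,ok=F), TRANSFORM:-, EMIT:-] out:-; in:-
Tick 3: [PARSE:-, VALIDATE:-, TRANSFORM:P1(v=0,ok=F), EMIT:-] out:-; in:-
Tick 4: [PARSE:-, VALIDATE:-, TRANSFORM:-, EMIT:P1(v=0,ok=F)] out:-; in:-
Tick 5: [PARSE:P2(v=9,ok=F), VALIDATE:-, TRANSFORM:-, EMIT:-] out:P1(v=0); in:P2
Emitted by tick 5: ['P1']

Answer: 1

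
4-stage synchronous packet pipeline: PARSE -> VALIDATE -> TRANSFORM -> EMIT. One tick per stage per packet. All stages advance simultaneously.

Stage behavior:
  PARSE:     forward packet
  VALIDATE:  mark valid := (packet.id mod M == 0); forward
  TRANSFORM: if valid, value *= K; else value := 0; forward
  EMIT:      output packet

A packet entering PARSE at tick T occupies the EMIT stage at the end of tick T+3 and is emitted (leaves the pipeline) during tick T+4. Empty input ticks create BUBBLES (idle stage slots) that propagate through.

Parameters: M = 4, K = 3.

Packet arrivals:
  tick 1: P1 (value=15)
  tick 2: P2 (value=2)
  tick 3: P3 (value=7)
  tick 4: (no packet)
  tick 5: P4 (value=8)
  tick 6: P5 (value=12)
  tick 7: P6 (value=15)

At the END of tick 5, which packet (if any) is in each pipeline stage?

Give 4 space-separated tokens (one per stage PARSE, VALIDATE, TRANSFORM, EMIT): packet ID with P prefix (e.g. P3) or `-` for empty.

Answer: P4 - P3 P2

Derivation:
Tick 1: [PARSE:P1(v=15,ok=F), VALIDATE:-, TRANSFORM:-, EMIT:-] out:-; in:P1
Tick 2: [PARSE:P2(v=2,ok=F), VALIDATE:P1(v=15,ok=F), TRANSFORM:-, EMIT:-] out:-; in:P2
Tick 3: [PARSE:P3(v=7,ok=F), VALIDATE:P2(v=2,ok=F), TRANSFORM:P1(v=0,ok=F), EMIT:-] out:-; in:P3
Tick 4: [PARSE:-, VALIDATE:P3(v=7,ok=F), TRANSFORM:P2(v=0,ok=F), EMIT:P1(v=0,ok=F)] out:-; in:-
Tick 5: [PARSE:P4(v=8,ok=F), VALIDATE:-, TRANSFORM:P3(v=0,ok=F), EMIT:P2(v=0,ok=F)] out:P1(v=0); in:P4
At end of tick 5: ['P4', '-', 'P3', 'P2']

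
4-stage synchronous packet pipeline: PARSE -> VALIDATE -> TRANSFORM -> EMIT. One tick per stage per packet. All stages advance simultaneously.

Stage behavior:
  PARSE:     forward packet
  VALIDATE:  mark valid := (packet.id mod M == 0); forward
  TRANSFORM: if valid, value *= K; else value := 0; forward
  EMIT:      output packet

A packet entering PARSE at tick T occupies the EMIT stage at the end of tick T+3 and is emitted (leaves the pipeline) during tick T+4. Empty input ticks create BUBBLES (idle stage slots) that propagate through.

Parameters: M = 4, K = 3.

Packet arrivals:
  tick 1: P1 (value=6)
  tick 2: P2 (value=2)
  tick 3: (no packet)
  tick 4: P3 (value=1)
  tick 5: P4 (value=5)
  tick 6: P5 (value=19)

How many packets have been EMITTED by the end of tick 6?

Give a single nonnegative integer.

Answer: 2

Derivation:
Tick 1: [PARSE:P1(v=6,ok=F), VALIDATE:-, TRANSFORM:-, EMIT:-] out:-; in:P1
Tick 2: [PARSE:P2(v=2,ok=F), VALIDATE:P1(v=6,ok=F), TRANSFORM:-, EMIT:-] out:-; in:P2
Tick 3: [PARSE:-, VALIDATE:P2(v=2,ok=F), TRANSFORM:P1(v=0,ok=F), EMIT:-] out:-; in:-
Tick 4: [PARSE:P3(v=1,ok=F), VALIDATE:-, TRANSFORM:P2(v=0,ok=F), EMIT:P1(v=0,ok=F)] out:-; in:P3
Tick 5: [PARSE:P4(v=5,ok=F), VALIDATE:P3(v=1,ok=F), TRANSFORM:-, EMIT:P2(v=0,ok=F)] out:P1(v=0); in:P4
Tick 6: [PARSE:P5(v=19,ok=F), VALIDATE:P4(v=5,ok=T), TRANSFORM:P3(v=0,ok=F), EMIT:-] out:P2(v=0); in:P5
Emitted by tick 6: ['P1', 'P2']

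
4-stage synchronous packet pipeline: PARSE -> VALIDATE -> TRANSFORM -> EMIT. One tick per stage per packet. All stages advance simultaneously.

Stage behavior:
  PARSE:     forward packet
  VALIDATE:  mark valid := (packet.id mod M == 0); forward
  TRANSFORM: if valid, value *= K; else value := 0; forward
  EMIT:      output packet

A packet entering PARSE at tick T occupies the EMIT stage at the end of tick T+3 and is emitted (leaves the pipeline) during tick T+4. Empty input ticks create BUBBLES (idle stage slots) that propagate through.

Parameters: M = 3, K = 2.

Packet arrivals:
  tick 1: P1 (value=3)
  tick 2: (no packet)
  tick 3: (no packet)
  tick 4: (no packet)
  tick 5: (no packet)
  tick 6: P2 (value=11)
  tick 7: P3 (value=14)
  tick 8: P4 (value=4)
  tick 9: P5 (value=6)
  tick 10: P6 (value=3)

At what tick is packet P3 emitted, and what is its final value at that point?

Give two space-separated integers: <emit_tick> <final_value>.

Answer: 11 28

Derivation:
Tick 1: [PARSE:P1(v=3,ok=F), VALIDATE:-, TRANSFORM:-, EMIT:-] out:-; in:P1
Tick 2: [PARSE:-, VALIDATE:P1(v=3,ok=F), TRANSFORM:-, EMIT:-] out:-; in:-
Tick 3: [PARSE:-, VALIDATE:-, TRANSFORM:P1(v=0,ok=F), EMIT:-] out:-; in:-
Tick 4: [PARSE:-, VALIDATE:-, TRANSFORM:-, EMIT:P1(v=0,ok=F)] out:-; in:-
Tick 5: [PARSE:-, VALIDATE:-, TRANSFORM:-, EMIT:-] out:P1(v=0); in:-
Tick 6: [PARSE:P2(v=11,ok=F), VALIDATE:-, TRANSFORM:-, EMIT:-] out:-; in:P2
Tick 7: [PARSE:P3(v=14,ok=F), VALIDATE:P2(v=11,ok=F), TRANSFORM:-, EMIT:-] out:-; in:P3
Tick 8: [PARSE:P4(v=4,ok=F), VALIDATE:P3(v=14,ok=T), TRANSFORM:P2(v=0,ok=F), EMIT:-] out:-; in:P4
Tick 9: [PARSE:P5(v=6,ok=F), VALIDATE:P4(v=4,ok=F), TRANSFORM:P3(v=28,ok=T), EMIT:P2(v=0,ok=F)] out:-; in:P5
Tick 10: [PARSE:P6(v=3,ok=F), VALIDATE:P5(v=6,ok=F), TRANSFORM:P4(v=0,ok=F), EMIT:P3(v=28,ok=T)] out:P2(v=0); in:P6
Tick 11: [PARSE:-, VALIDATE:P6(v=3,ok=T), TRANSFORM:P5(v=0,ok=F), EMIT:P4(v=0,ok=F)] out:P3(v=28); in:-
Tick 12: [PARSE:-, VALIDATE:-, TRANSFORM:P6(v=6,ok=T), EMIT:P5(v=0,ok=F)] out:P4(v=0); in:-
Tick 13: [PARSE:-, VALIDATE:-, TRANSFORM:-, EMIT:P6(v=6,ok=T)] out:P5(v=0); in:-
Tick 14: [PARSE:-, VALIDATE:-, TRANSFORM:-, EMIT:-] out:P6(v=6); in:-
P3: arrives tick 7, valid=True (id=3, id%3=0), emit tick 11, final value 28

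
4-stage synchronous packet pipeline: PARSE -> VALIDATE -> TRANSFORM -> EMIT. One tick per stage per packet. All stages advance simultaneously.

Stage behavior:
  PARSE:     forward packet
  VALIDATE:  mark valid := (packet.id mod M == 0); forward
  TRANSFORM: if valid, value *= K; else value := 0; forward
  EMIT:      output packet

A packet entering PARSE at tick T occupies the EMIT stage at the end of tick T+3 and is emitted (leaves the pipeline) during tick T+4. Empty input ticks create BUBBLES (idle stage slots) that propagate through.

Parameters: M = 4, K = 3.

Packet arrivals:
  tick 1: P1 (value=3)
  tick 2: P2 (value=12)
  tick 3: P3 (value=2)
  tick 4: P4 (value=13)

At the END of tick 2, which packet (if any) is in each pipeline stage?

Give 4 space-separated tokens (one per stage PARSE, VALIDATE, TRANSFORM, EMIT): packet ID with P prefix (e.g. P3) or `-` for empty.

Tick 1: [PARSE:P1(v=3,ok=F), VALIDATE:-, TRANSFORM:-, EMIT:-] out:-; in:P1
Tick 2: [PARSE:P2(v=12,ok=F), VALIDATE:P1(v=3,ok=F), TRANSFORM:-, EMIT:-] out:-; in:P2
At end of tick 2: ['P2', 'P1', '-', '-']

Answer: P2 P1 - -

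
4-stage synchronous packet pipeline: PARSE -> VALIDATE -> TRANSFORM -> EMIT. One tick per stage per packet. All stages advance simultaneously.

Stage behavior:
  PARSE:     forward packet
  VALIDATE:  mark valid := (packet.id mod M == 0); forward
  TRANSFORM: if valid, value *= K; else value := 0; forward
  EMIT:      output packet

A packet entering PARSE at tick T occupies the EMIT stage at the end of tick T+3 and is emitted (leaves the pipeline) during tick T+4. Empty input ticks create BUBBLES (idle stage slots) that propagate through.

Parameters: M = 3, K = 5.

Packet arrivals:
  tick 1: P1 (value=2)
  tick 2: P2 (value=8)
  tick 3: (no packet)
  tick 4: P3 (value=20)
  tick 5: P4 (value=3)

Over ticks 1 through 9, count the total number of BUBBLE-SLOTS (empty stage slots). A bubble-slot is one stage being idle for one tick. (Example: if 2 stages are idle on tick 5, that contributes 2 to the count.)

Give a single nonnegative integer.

Answer: 20

Derivation:
Tick 1: [PARSE:P1(v=2,ok=F), VALIDATE:-, TRANSFORM:-, EMIT:-] out:-; bubbles=3
Tick 2: [PARSE:P2(v=8,ok=F), VALIDATE:P1(v=2,ok=F), TRANSFORM:-, EMIT:-] out:-; bubbles=2
Tick 3: [PARSE:-, VALIDATE:P2(v=8,ok=F), TRANSFORM:P1(v=0,ok=F), EMIT:-] out:-; bubbles=2
Tick 4: [PARSE:P3(v=20,ok=F), VALIDATE:-, TRANSFORM:P2(v=0,ok=F), EMIT:P1(v=0,ok=F)] out:-; bubbles=1
Tick 5: [PARSE:P4(v=3,ok=F), VALIDATE:P3(v=20,ok=T), TRANSFORM:-, EMIT:P2(v=0,ok=F)] out:P1(v=0); bubbles=1
Tick 6: [PARSE:-, VALIDATE:P4(v=3,ok=F), TRANSFORM:P3(v=100,ok=T), EMIT:-] out:P2(v=0); bubbles=2
Tick 7: [PARSE:-, VALIDATE:-, TRANSFORM:P4(v=0,ok=F), EMIT:P3(v=100,ok=T)] out:-; bubbles=2
Tick 8: [PARSE:-, VALIDATE:-, TRANSFORM:-, EMIT:P4(v=0,ok=F)] out:P3(v=100); bubbles=3
Tick 9: [PARSE:-, VALIDATE:-, TRANSFORM:-, EMIT:-] out:P4(v=0); bubbles=4
Total bubble-slots: 20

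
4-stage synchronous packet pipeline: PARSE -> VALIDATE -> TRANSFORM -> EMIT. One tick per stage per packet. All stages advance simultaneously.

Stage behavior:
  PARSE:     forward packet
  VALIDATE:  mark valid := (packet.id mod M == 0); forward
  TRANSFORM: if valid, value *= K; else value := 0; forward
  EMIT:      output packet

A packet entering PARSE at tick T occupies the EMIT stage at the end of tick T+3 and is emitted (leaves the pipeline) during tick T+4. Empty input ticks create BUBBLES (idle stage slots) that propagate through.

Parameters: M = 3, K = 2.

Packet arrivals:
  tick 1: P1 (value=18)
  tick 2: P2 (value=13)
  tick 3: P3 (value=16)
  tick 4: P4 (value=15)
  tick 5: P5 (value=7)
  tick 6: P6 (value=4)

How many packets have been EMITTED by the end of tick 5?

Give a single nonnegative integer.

Answer: 1

Derivation:
Tick 1: [PARSE:P1(v=18,ok=F), VALIDATE:-, TRANSFORM:-, EMIT:-] out:-; in:P1
Tick 2: [PARSE:P2(v=13,ok=F), VALIDATE:P1(v=18,ok=F), TRANSFORM:-, EMIT:-] out:-; in:P2
Tick 3: [PARSE:P3(v=16,ok=F), VALIDATE:P2(v=13,ok=F), TRANSFORM:P1(v=0,ok=F), EMIT:-] out:-; in:P3
Tick 4: [PARSE:P4(v=15,ok=F), VALIDATE:P3(v=16,ok=T), TRANSFORM:P2(v=0,ok=F), EMIT:P1(v=0,ok=F)] out:-; in:P4
Tick 5: [PARSE:P5(v=7,ok=F), VALIDATE:P4(v=15,ok=F), TRANSFORM:P3(v=32,ok=T), EMIT:P2(v=0,ok=F)] out:P1(v=0); in:P5
Emitted by tick 5: ['P1']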